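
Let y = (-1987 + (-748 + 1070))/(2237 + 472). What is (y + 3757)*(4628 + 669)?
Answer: 5989169584/301 ≈ 1.9898e+7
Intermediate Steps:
y = -185/301 (y = (-1987 + 322)/2709 = -1665*1/2709 = -185/301 ≈ -0.61462)
(y + 3757)*(4628 + 669) = (-185/301 + 3757)*(4628 + 669) = (1130672/301)*5297 = 5989169584/301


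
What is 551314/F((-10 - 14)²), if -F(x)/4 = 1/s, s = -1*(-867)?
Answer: -238994619/2 ≈ -1.1950e+8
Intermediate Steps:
s = 867
F(x) = -4/867
551314/F((-10 - 14)²) = 551314/(-4/867) = 551314*(-867/4) = -238994619/2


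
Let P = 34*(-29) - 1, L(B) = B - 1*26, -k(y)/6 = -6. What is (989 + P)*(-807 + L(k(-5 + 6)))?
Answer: -1594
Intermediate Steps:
k(y) = 36 (k(y) = -6*(-6) = 36)
L(B) = -26 + B (L(B) = B - 26 = -26 + B)
P = -987 (P = -986 - 1 = -987)
(989 + P)*(-807 + L(k(-5 + 6))) = (989 - 987)*(-807 + (-26 + 36)) = 2*(-807 + 10) = 2*(-797) = -1594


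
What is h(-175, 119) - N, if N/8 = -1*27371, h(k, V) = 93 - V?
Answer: 218942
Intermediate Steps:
N = -218968 (N = 8*(-1*27371) = 8*(-27371) = -218968)
h(-175, 119) - N = (93 - 1*119) - 1*(-218968) = (93 - 119) + 218968 = -26 + 218968 = 218942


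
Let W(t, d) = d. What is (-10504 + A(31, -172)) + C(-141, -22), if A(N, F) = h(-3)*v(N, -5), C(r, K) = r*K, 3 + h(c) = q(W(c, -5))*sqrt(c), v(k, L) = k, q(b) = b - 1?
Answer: -7495 - 186*I*sqrt(3) ≈ -7495.0 - 322.16*I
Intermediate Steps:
q(b) = -1 + b
h(c) = -3 - 6*sqrt(c) (h(c) = -3 + (-1 - 5)*sqrt(c) = -3 - 6*sqrt(c))
C(r, K) = K*r
A(N, F) = N*(-3 - 6*I*sqrt(3)) (A(N, F) = (-3 - 6*I*sqrt(3))*N = N*(-3 - 6*I*sqrt(3)))
(-10504 + A(31, -172)) + C(-141, -22) = (-10504 - 3*31*(1 + 2*I*sqrt(3))) - 22*(-141) = (-10504 + (-93 - 186*I*sqrt(3))) + 3102 = (-10597 - 186*I*sqrt(3)) + 3102 = -7495 - 186*I*sqrt(3)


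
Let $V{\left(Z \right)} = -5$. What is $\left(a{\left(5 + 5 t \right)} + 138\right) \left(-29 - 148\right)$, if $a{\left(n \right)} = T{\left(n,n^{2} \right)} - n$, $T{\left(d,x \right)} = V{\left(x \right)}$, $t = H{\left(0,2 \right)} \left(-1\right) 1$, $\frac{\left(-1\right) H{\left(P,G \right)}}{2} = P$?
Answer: $-22656$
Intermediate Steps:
$H{\left(P,G \right)} = - 2 P$
$t = 0$ ($t = \left(-2\right) 0 \left(-1\right) 1 = 0 \left(-1\right) 1 = 0 \cdot 1 = 0$)
$T{\left(d,x \right)} = -5$
$a{\left(n \right)} = -5 - n$
$\left(a{\left(5 + 5 t \right)} + 138\right) \left(-29 - 148\right) = \left(\left(-5 - \left(5 + 5 \cdot 0\right)\right) + 138\right) \left(-29 - 148\right) = \left(\left(-5 - \left(5 + 0\right)\right) + 138\right) \left(-29 - 148\right) = \left(\left(-5 - 5\right) + 138\right) \left(-177\right) = \left(-10 + 138\right) \left(-177\right) = 128 \left(-177\right) = -22656$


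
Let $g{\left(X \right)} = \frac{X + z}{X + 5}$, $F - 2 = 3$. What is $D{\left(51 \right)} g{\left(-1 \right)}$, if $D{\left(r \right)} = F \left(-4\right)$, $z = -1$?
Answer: $10$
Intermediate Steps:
$F = 5$ ($F = 2 + 3 = 5$)
$g{\left(X \right)} = \frac{-1 + X}{5 + X}$ ($g{\left(X \right)} = \frac{X - 1}{X + 5} = \frac{-1 + X}{5 + X}$)
$D{\left(r \right)} = -20$ ($D{\left(r \right)} = 5 \left(-4\right) = -20$)
$D{\left(51 \right)} g{\left(-1 \right)} = - 20 \frac{-1 - 1}{5 - 1} = - 20 \cdot \frac{1}{4} \left(-2\right) = \left(-20\right) \left(- \frac{1}{2}\right) = 10$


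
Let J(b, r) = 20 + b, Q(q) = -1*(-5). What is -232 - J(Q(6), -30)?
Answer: -257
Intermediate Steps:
Q(q) = 5
-232 - J(Q(6), -30) = -232 - (20 + 5) = -232 - 1*25 = -232 - 25 = -257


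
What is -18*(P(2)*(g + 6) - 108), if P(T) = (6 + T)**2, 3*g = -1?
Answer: -4584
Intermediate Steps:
g = -1/3 (g = (1/3)*(-1) = -1/3 ≈ -0.33333)
-18*(P(2)*(g + 6) - 108) = -18*((6 + 2)**2*(-1/3 + 6) - 108) = -18*(8**2*(17/3) - 108) = -18*(64*(17/3) - 108) = -18*(1088/3 - 108) = -18*764/3 = -4584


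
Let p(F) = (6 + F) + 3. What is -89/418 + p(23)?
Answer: 13287/418 ≈ 31.787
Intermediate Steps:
p(F) = 9 + F
-89/418 + p(23) = -89/418 + (9 + 23) = -89*1/418 + 32 = -89/418 + 32 = 13287/418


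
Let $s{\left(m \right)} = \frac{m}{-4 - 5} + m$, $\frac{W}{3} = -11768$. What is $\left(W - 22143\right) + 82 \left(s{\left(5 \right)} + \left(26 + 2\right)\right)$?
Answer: $- \frac{493079}{9} \approx -54787.0$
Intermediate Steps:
$W = -35304$ ($W = 3 \left(-11768\right) = -35304$)
$s{\left(m \right)} = \frac{8 m}{9}$ ($s{\left(m \right)} = \frac{m}{-9} + m = - \frac{m}{9} + m = \frac{8 m}{9}$)
$\left(W - 22143\right) + 82 \left(s{\left(5 \right)} + \left(26 + 2\right)\right) = \left(-35304 - 22143\right) + 82 \left(\frac{8}{9} \cdot 5 + \left(26 + 2\right)\right) = -57447 + 82 \left(\frac{40}{9} + 28\right) = -57447 + 82 \cdot \frac{292}{9} = -57447 + \frac{23944}{9} = - \frac{493079}{9}$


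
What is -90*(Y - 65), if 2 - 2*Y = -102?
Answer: 1170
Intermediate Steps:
Y = 52 (Y = 1 - ½*(-102) = 1 + 51 = 52)
-90*(Y - 65) = -90*(52 - 65) = -90*(-13) = 1170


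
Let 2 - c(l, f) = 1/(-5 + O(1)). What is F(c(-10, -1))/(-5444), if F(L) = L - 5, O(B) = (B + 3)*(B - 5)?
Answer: 31/57162 ≈ 0.00054232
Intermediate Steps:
O(B) = (-5 + B)*(3 + B) (O(B) = (3 + B)*(-5 + B) = (-5 + B)*(3 + B))
c(l, f) = 43/21 (c(l, f) = 2 - 1/(-5 + (-15 + 1² - 2*1)) = 2 - 1/(-5 + (-15 + 1 - 2)) = 2 - 1/(-5 - 16) = 2 - 1/(-21) = 2 - 1*(-1/21) = 2 + 1/21 = 43/21)
F(L) = -5 + L
F(c(-10, -1))/(-5444) = (-5 + 43/21)/(-5444) = -62/21*(-1/5444) = 31/57162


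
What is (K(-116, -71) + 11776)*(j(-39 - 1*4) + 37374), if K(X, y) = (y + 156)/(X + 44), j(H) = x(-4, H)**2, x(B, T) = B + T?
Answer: 33557952821/72 ≈ 4.6608e+8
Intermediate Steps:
j(H) = (-4 + H)**2
K(X, y) = (156 + y)/(44 + X)
(K(-116, -71) + 11776)*(j(-39 - 1*4) + 37374) = ((156 - 71)/(44 - 116) + 11776)*((-4 + (-39 - 1*4))**2 + 37374) = (85/(-72) + 11776)*((-4 + (-39 - 4))**2 + 37374) = (-1/72*85 + 11776)*((-4 - 43)**2 + 37374) = (-85/72 + 11776)*((-47)**2 + 37374) = 847787*(2209 + 37374)/72 = (847787/72)*39583 = 33557952821/72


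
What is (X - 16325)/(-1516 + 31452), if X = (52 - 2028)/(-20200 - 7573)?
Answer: -453392249/831412528 ≈ -0.54533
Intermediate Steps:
X = 1976/27773 (X = -1976/(-27773) = -1976*(-1/27773) = 1976/27773 ≈ 0.071148)
(X - 16325)/(-1516 + 31452) = (1976/27773 - 16325)/(-1516 + 31452) = -453392249/27773/29936 = -453392249/27773*1/29936 = -453392249/831412528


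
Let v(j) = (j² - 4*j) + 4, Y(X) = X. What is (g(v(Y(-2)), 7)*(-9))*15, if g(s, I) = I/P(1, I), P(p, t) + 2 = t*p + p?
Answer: -315/2 ≈ -157.50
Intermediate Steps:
v(j) = 4 + j² - 4*j
P(p, t) = -2 + p + p*t (P(p, t) = -2 + (t*p + p) = -2 + (p*t + p) = -2 + (p + p*t) = -2 + p + p*t)
g(s, I) = I/(-1 + I) (g(s, I) = I/(-2 + 1 + 1*I) = I/(-2 + 1 + I) = I/(-1 + I))
(g(v(Y(-2)), 7)*(-9))*15 = ((7/(-1 + 7))*(-9))*15 = ((7/6)*(-9))*15 = -21/2*15 = -315/2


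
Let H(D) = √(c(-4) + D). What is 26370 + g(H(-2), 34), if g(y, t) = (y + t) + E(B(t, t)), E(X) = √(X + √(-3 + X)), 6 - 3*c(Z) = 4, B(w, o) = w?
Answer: 26404 + √(34 + √31) + 2*I*√3/3 ≈ 26410.0 + 1.1547*I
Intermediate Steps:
c(Z) = ⅔ (c(Z) = 2 - ⅓*4 = 2 - 4/3 = ⅔)
H(D) = √(⅔ + D)
g(y, t) = t + y + √(t + √(-3 + t)) (g(y, t) = (y + t) + √(t + √(-3 + t)) = (t + y) + √(t + √(-3 + t)) = t + y + √(t + √(-3 + t)))
26370 + g(H(-2), 34) = 26370 + (34 + √(6 + 9*(-2))/3 + √(34 + √(-3 + 34))) = 26370 + (34 + √(6 - 18)/3 + √(34 + √31)) = 26370 + (34 + √(-12)/3 + √(34 + √31)) = 26370 + (34 + (2*I*√3)/3 + √(34 + √31)) = 26370 + (34 + 2*I*√3/3 + √(34 + √31)) = 26370 + (34 + √(34 + √31) + 2*I*√3/3) = 26404 + √(34 + √31) + 2*I*√3/3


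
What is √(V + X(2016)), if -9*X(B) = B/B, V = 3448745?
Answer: 4*√1939919/3 ≈ 1857.1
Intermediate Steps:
X(B) = -⅑ (X(B) = -B/(9*B) = -⅑*1 = -⅑)
√(V + X(2016)) = √(3448745 - ⅑) = √(31038704/9) = 4*√1939919/3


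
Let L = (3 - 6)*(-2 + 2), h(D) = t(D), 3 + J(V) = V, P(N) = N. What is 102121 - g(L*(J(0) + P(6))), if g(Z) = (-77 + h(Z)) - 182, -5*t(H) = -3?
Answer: 511897/5 ≈ 1.0238e+5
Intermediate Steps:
t(H) = 3/5 (t(H) = -1/5*(-3) = 3/5)
J(V) = -3 + V
h(D) = 3/5
L = 0 (L = -3*0 = 0)
g(Z) = -1292/5 (g(Z) = (-77 + 3/5) - 182 = -382/5 - 182 = -1292/5)
102121 - g(L*(J(0) + P(6))) = 102121 - 1*(-1292/5) = 102121 + 1292/5 = 511897/5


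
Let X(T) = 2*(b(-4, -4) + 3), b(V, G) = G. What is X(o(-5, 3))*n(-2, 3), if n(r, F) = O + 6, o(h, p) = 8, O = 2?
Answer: -16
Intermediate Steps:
X(T) = -2 (X(T) = 2*(-4 + 3) = 2*(-1) = -2)
n(r, F) = 8 (n(r, F) = 2 + 6 = 8)
X(o(-5, 3))*n(-2, 3) = -2*8 = -16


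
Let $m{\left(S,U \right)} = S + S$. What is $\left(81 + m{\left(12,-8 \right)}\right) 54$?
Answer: $5670$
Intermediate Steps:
$m{\left(S,U \right)} = 2 S$
$\left(81 + m{\left(12,-8 \right)}\right) 54 = \left(81 + 2 \cdot 12\right) 54 = \left(81 + 24\right) 54 = 105 \cdot 54 = 5670$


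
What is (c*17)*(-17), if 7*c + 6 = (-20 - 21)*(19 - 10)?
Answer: 108375/7 ≈ 15482.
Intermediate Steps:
c = -375/7 (c = -6/7 + ((-20 - 21)*(19 - 10))/7 = -6/7 + (-41*9)/7 = -6/7 + (⅐)*(-369) = -6/7 - 369/7 = -375/7 ≈ -53.571)
(c*17)*(-17) = -375/7*17*(-17) = -6375/7*(-17) = 108375/7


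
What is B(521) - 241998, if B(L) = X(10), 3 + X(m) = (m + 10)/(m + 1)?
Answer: -2661991/11 ≈ -2.4200e+5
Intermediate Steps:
X(m) = -3 + (10 + m)/(1 + m) (X(m) = -3 + (m + 10)/(m + 1) = -3 + (10 + m)/(1 + m))
B(L) = -13/11 (B(L) = (7 - 2*10)/(1 + 10) = (7 - 20)/11 = (1/11)*(-13) = -13/11)
B(521) - 241998 = -13/11 - 241998 = -2661991/11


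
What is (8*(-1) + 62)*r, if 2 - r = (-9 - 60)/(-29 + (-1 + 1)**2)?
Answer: -594/29 ≈ -20.483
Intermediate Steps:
r = -11/29 (r = 2 - (-9 - 60)/(-29 + (-1 + 1)**2) = 2 - (-69)/(-29 + 0**2) = 2 - (-69)/(-29 + 0) = 2 - (-69)/(-29) = 2 - (-69)*(-1)/29 = 2 - 1*69/29 = 2 - 69/29 = -11/29 ≈ -0.37931)
(8*(-1) + 62)*r = (8*(-1) + 62)*(-11/29) = (-8 + 62)*(-11/29) = 54*(-11/29) = -594/29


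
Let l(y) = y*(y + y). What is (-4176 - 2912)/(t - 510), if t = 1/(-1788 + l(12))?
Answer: 10632000/765001 ≈ 13.898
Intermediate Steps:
l(y) = 2*y**2 (l(y) = y*(2*y) = 2*y**2)
t = -1/1500 (t = 1/(-1788 + 2*12**2) = 1/(-1788 + 2*144) = 1/(-1788 + 288) = 1/(-1500) = -1/1500 ≈ -0.00066667)
(-4176 - 2912)/(t - 510) = (-4176 - 2912)/(-1/1500 - 510) = -7088/(-765001/1500) = -7088*(-1500/765001) = 10632000/765001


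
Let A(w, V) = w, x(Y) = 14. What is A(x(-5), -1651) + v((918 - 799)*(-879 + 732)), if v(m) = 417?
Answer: 431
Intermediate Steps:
A(x(-5), -1651) + v((918 - 799)*(-879 + 732)) = 14 + 417 = 431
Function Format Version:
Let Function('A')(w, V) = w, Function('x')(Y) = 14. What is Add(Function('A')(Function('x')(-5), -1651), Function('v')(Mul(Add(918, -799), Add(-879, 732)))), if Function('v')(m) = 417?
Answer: 431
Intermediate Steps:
Add(Function('A')(Function('x')(-5), -1651), Function('v')(Mul(Add(918, -799), Add(-879, 732)))) = Add(14, 417) = 431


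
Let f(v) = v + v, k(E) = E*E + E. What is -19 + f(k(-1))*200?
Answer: -19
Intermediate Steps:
k(E) = E + E² (k(E) = E² + E = E + E²)
f(v) = 2*v
-19 + f(k(-1))*200 = -19 + (2*(-(1 - 1)))*200 = -19 + (2*(-1*0))*200 = -19 + (2*0)*200 = -19 + 0*200 = -19 + 0 = -19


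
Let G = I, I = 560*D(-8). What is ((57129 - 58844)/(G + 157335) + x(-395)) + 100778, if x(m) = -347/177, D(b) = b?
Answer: 545305841278/5411067 ≈ 1.0078e+5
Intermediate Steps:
x(m) = -347/177 (x(m) = -347*1/177 = -347/177)
I = -4480 (I = 560*(-8) = -4480)
G = -4480
((57129 - 58844)/(G + 157335) + x(-395)) + 100778 = ((57129 - 58844)/(-4480 + 157335) - 347/177) + 100778 = (-1715/152855 - 347/177) + 100778 = (-1715*1/152855 - 347/177) + 100778 = (-343/30571 - 347/177) + 100778 = -10668848/5411067 + 100778 = 545305841278/5411067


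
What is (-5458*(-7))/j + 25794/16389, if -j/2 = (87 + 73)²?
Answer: 38583037/46617600 ≈ 0.82765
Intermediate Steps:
j = -51200 (j = -2*(87 + 73)² = -2*160² = -2*25600 = -51200)
(-5458*(-7))/j + 25794/16389 = -5458*(-7)/(-51200) + 25794/16389 = 38206*(-1/51200) + 25794*(1/16389) = -19103/25600 + 2866/1821 = 38583037/46617600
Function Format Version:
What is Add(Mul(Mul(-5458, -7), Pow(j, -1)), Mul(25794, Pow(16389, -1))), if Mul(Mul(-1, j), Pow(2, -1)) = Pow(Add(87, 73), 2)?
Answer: Rational(38583037, 46617600) ≈ 0.82765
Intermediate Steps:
j = -51200 (j = Mul(-2, Pow(Add(87, 73), 2)) = Mul(-2, Pow(160, 2)) = Mul(-2, 25600) = -51200)
Add(Mul(Mul(-5458, -7), Pow(j, -1)), Mul(25794, Pow(16389, -1))) = Add(Mul(Mul(-5458, -7), Pow(-51200, -1)), Mul(25794, Pow(16389, -1))) = Add(Mul(38206, Rational(-1, 51200)), Mul(25794, Rational(1, 16389))) = Add(Rational(-19103, 25600), Rational(2866, 1821)) = Rational(38583037, 46617600)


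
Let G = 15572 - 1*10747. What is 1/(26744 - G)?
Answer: 1/21919 ≈ 4.5623e-5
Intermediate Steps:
G = 4825 (G = 15572 - 10747 = 4825)
1/(26744 - G) = 1/(26744 - 1*4825) = 1/(26744 - 4825) = 1/21919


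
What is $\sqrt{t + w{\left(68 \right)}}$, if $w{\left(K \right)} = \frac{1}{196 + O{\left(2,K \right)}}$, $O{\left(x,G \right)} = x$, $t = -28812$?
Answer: $\frac{5 i \sqrt{5020202}}{66} \approx 169.74 i$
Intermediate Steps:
$w{\left(K \right)} = \frac{1}{198}$ ($w{\left(K \right)} = \frac{1}{196 + 2} = \frac{1}{198}$)
$\sqrt{t + w{\left(68 \right)}} = \sqrt{-28812 + \frac{1}{198}} = \sqrt{- \frac{5704775}{198}} = \frac{5 i \sqrt{5020202}}{66}$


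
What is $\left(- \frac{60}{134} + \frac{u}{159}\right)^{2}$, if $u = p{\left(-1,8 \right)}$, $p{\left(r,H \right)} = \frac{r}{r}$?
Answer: $\frac{22118209}{113486409} \approx 0.1949$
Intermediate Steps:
$p{\left(r,H \right)} = 1$
$u = 1$
$\left(- \frac{60}{134} + \frac{u}{159}\right)^{2} = \left(- \frac{60}{134} + 1 \cdot \frac{1}{159}\right)^{2} = \left(\left(-60\right) \frac{1}{134} + 1 \cdot \frac{1}{159}\right)^{2} = \left(- \frac{30}{67} + \frac{1}{159}\right)^{2} = \left(- \frac{4703}{10653}\right)^{2} = \frac{22118209}{113486409}$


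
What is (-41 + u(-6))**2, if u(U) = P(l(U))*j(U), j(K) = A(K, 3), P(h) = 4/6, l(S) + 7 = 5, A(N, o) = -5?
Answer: 17689/9 ≈ 1965.4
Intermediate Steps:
l(S) = -2 (l(S) = -7 + 5 = -2)
P(h) = 2/3 (P(h) = 4*(1/6) = 2/3)
j(K) = -5
u(U) = -10/3 (u(U) = (2/3)*(-5) = -10/3)
(-41 + u(-6))**2 = (-41 - 10/3)**2 = (-133/3)**2 = 17689/9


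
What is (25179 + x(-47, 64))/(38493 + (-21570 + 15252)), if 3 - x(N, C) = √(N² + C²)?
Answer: 2798/3575 - √6305/32175 ≈ 0.78019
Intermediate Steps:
x(N, C) = 3 - √(C² + N²) (x(N, C) = 3 - √(N² + C²) = 3 - √(C² + N²))
(25179 + x(-47, 64))/(38493 + (-21570 + 15252)) = (25179 + (3 - √(64² + (-47)²)))/(38493 + (-21570 + 15252)) = (25179 + (3 - √(4096 + 2209)))/(38493 - 6318) = (25179 + (3 - √6305))/32175 = (25182 - √6305)*(1/32175) = 2798/3575 - √6305/32175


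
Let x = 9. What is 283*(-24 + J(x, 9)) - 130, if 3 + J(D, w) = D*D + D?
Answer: 17699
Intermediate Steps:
J(D, w) = -3 + D + D² (J(D, w) = -3 + (D*D + D) = -3 + (D² + D) = -3 + (D + D²) = -3 + D + D²)
283*(-24 + J(x, 9)) - 130 = 283*(-24 + (-3 + 9 + 9²)) - 130 = 283*(-24 + (-3 + 9 + 81)) - 130 = 283*(-24 + 87) - 130 = 283*63 - 130 = 17829 - 130 = 17699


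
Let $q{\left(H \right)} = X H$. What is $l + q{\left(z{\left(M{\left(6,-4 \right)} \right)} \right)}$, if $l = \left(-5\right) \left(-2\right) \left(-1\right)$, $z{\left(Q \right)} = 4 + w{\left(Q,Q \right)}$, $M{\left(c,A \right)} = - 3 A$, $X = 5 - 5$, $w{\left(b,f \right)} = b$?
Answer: $-10$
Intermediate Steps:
$X = 0$
$z{\left(Q \right)} = 4 + Q$
$q{\left(H \right)} = 0$ ($q{\left(H \right)} = 0 H = 0$)
$l = -10$ ($l = 10 \left(-1\right) = -10$)
$l + q{\left(z{\left(M{\left(6,-4 \right)} \right)} \right)} = -10 + 0 = -10$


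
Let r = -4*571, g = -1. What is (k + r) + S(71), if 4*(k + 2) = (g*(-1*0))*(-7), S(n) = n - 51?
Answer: -2266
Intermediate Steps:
S(n) = -51 + n
k = -2 (k = -2 + (-(-1)*0*(-7))/4 = -2 + (-1*0*(-7))/4 = -2 + (0*(-7))/4 = -2 + (¼)*0 = -2 + 0 = -2)
r = -2284
(k + r) + S(71) = (-2 - 2284) + (-51 + 71) = -2286 + 20 = -2266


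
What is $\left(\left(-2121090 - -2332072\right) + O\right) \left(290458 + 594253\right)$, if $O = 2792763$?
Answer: $2657446242695$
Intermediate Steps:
$\left(\left(-2121090 - -2332072\right) + O\right) \left(290458 + 594253\right) = \left(\left(-2121090 - -2332072\right) + 2792763\right) \left(290458 + 594253\right) = \left(\left(-2121090 + 2332072\right) + 2792763\right) 884711 = \left(210982 + 2792763\right) 884711 = 3003745 \cdot 884711 = 2657446242695$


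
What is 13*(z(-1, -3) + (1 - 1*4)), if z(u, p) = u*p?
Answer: 0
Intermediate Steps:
z(u, p) = p*u
13*(z(-1, -3) + (1 - 1*4)) = 13*(-3*(-1) + (1 - 1*4)) = 13*(3 + (1 - 4)) = 13*(3 - 3) = 13*0 = 0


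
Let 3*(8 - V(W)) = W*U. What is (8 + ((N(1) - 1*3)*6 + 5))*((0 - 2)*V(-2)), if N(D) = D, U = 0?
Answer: -16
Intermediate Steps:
V(W) = 8 (V(W) = 8 - W*0/3 = 8 - ⅓*0 = 8 + 0 = 8)
(8 + ((N(1) - 1*3)*6 + 5))*((0 - 2)*V(-2)) = (8 + ((1 - 1*3)*6 + 5))*((0 - 2)*8) = (8 + ((1 - 3)*6 + 5))*(-2*8) = (8 + (-2*6 + 5))*(-16) = (8 + (-12 + 5))*(-16) = (8 - 7)*(-16) = 1*(-16) = -16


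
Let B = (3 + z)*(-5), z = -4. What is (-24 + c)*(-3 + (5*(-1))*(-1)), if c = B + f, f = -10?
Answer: -58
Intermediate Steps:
B = 5 (B = (3 - 4)*(-5) = -1*(-5) = 5)
c = -5 (c = 5 - 10 = -5)
(-24 + c)*(-3 + (5*(-1))*(-1)) = (-24 - 5)*(-3 + (5*(-1))*(-1)) = -29*(-3 - 5*(-1)) = -29*(-3 + 5) = -29*2 = -58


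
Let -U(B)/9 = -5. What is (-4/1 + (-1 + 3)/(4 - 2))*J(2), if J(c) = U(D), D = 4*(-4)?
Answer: -135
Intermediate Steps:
D = -16
U(B) = 45 (U(B) = -9*(-5) = 45)
J(c) = 45
(-4/1 + (-1 + 3)/(4 - 2))*J(2) = (-4/1 + (-1 + 3)/(4 - 2))*45 = (-4*1 + 2/2)*45 = (-4 + 2*(½))*45 = (-4 + 1)*45 = -3*45 = -135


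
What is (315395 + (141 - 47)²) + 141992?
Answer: 466223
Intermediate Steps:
(315395 + (141 - 47)²) + 141992 = (315395 + 94²) + 141992 = (315395 + 8836) + 141992 = 324231 + 141992 = 466223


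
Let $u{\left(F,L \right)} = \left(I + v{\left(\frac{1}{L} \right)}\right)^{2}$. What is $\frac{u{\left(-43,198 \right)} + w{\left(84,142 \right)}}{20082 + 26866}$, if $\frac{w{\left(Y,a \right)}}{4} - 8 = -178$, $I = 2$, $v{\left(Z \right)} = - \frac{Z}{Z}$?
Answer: $- \frac{7}{484} \approx -0.014463$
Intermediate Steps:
$v{\left(Z \right)} = -1$ ($v{\left(Z \right)} = \left(-1\right) 1 = -1$)
$w{\left(Y,a \right)} = -680$ ($w{\left(Y,a \right)} = 32 + 4 \left(-178\right) = 32 - 712 = -680$)
$u{\left(F,L \right)} = 1$ ($u{\left(F,L \right)} = \left(2 - 1\right)^{2} = 1^{2} = 1$)
$\frac{u{\left(-43,198 \right)} + w{\left(84,142 \right)}}{20082 + 26866} = \frac{1 - 680}{20082 + 26866} = - \frac{679}{46948} = \left(-679\right) \frac{1}{46948} = - \frac{7}{484}$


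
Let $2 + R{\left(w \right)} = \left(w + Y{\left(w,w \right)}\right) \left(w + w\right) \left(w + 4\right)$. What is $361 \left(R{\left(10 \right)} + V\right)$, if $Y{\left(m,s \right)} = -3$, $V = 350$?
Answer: $833188$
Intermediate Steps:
$R{\left(w \right)} = -2 + 2 w \left(-3 + w\right) \left(4 + w\right)$ ($R{\left(w \right)} = -2 + \left(w - 3\right) \left(w + w\right) \left(w + 4\right) = -2 + \left(-3 + w\right) 2 w \left(4 + w\right) = -2 + 2 w \left(-3 + w\right) \left(4 + w\right)$)
$361 \left(R{\left(10 \right)} + V\right) = 361 \left(\left(-2 - 240 + 2 \cdot 10^{2} + 2 \cdot 10^{3}\right) + 350\right) = 361 \left(\left(-2 - 240 + 2 \cdot 100 + 2 \cdot 1000\right) + 350\right) = 361 \left(\left(-2 - 240 + 200 + 2000\right) + 350\right) = 361 \left(1958 + 350\right) = 361 \cdot 2308 = 833188$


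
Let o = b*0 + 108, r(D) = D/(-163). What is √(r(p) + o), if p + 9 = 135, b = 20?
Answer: 3*√316546/163 ≈ 10.355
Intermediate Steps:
p = 126 (p = -9 + 135 = 126)
r(D) = -D/163 (r(D) = D*(-1/163) = -D/163)
o = 108 (o = 20*0 + 108 = 0 + 108 = 108)
√(r(p) + o) = √(-1/163*126 + 108) = √(-126/163 + 108) = √(17478/163) = 3*√316546/163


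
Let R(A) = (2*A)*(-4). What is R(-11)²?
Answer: 7744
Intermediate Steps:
R(A) = -8*A
R(-11)² = (-8*(-11))² = 88² = 7744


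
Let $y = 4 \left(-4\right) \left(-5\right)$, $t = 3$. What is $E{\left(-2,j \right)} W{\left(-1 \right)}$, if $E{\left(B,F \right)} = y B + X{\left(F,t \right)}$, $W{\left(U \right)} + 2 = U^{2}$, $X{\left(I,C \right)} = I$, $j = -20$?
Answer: $180$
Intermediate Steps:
$y = 80$ ($y = \left(-16\right) \left(-5\right) = 80$)
$W{\left(U \right)} = -2 + U^{2}$
$E{\left(B,F \right)} = F + 80 B$ ($E{\left(B,F \right)} = 80 B + F = F + 80 B$)
$E{\left(-2,j \right)} W{\left(-1 \right)} = \left(-20 + 80 \left(-2\right)\right) \left(-2 + \left(-1\right)^{2}\right) = \left(-20 - 160\right) \left(-2 + 1\right) = \left(-180\right) \left(-1\right) = 180$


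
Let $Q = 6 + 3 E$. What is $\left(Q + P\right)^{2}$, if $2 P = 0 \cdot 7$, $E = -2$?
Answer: $0$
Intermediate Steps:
$P = 0$ ($P = \frac{0 \cdot 7}{2} = \frac{1}{2} \cdot 0 = 0$)
$Q = 0$ ($Q = 6 + 3 \left(-2\right) = 6 - 6 = 0$)
$\left(Q + P\right)^{2} = \left(0 + 0\right)^{2} = 0^{2} = 0$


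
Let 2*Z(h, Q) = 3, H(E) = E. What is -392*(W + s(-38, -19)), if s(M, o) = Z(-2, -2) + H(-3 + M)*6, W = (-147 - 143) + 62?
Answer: 185220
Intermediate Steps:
W = -228 (W = -290 + 62 = -228)
Z(h, Q) = 3/2 (Z(h, Q) = (1/2)*3 = 3/2)
s(M, o) = -33/2 + 6*M (s(M, o) = 3/2 + (-3 + M)*6 = 3/2 + (-18 + 6*M) = -33/2 + 6*M)
-392*(W + s(-38, -19)) = -392*(-228 + (-33/2 + 6*(-38))) = -392*(-228 + (-33/2 - 228)) = -392*(-228 - 489/2) = -392*(-945/2) = 185220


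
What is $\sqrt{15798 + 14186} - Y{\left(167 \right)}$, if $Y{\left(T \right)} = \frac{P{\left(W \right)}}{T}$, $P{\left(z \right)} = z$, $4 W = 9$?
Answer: $- \frac{9}{668} + 4 \sqrt{1874} \approx 173.15$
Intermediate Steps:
$W = \frac{9}{4}$ ($W = \frac{1}{4} \cdot 9 = \frac{9}{4} \approx 2.25$)
$Y{\left(T \right)} = \frac{9}{4 T}$
$\sqrt{15798 + 14186} - Y{\left(167 \right)} = \sqrt{15798 + 14186} - \frac{9}{4 \cdot 167} = \sqrt{29984} - \frac{9}{4} \cdot \frac{1}{167} = 4 \sqrt{1874} - \frac{9}{668} = - \frac{9}{668} + 4 \sqrt{1874}$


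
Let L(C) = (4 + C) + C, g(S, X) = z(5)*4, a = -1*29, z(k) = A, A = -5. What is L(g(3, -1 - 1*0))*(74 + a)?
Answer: -1620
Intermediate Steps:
z(k) = -5
a = -29
g(S, X) = -20 (g(S, X) = -5*4 = -20)
L(C) = 4 + 2*C
L(g(3, -1 - 1*0))*(74 + a) = (4 + 2*(-20))*(74 - 29) = (4 - 40)*45 = -36*45 = -1620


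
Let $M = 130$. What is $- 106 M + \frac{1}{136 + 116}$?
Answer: $- \frac{3472559}{252} \approx -13780.0$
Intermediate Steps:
$- 106 M + \frac{1}{136 + 116} = \left(-106\right) 130 + \frac{1}{136 + 116} = -13780 + \frac{1}{252} = - \frac{3472559}{252}$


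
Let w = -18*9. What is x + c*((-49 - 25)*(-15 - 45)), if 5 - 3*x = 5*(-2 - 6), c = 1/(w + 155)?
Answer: -4335/7 ≈ -619.29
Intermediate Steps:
w = -162
c = -⅐ (c = 1/(-162 + 155) = 1/(-7) = -⅐ ≈ -0.14286)
x = 15 (x = 5/3 - 5*(-2 - 6)/3 = 5/3 - 5*(-8)/3 = 5/3 - ⅓*(-40) = 5/3 + 40/3 = 15)
x + c*((-49 - 25)*(-15 - 45)) = 15 - (-49 - 25)*(-15 - 45)/7 = 15 - (-74)*(-60)/7 = 15 - ⅐*4440 = 15 - 4440/7 = -4335/7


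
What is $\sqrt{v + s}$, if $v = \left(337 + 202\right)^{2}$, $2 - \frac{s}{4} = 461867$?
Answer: $i \sqrt{1556939} \approx 1247.8 i$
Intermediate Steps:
$s = -1847460$ ($s = 8 - 1847468 = -1847460$)
$v = 290521$ ($v = 539^{2} = 290521$)
$\sqrt{v + s} = \sqrt{290521 - 1847460} = \sqrt{-1556939} = i \sqrt{1556939}$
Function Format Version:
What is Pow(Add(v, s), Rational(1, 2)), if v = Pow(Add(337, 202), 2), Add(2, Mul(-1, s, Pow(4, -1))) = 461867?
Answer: Mul(I, Pow(1556939, Rational(1, 2))) ≈ Mul(1247.8, I)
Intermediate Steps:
s = -1847460 (s = Add(8, Mul(-4, 461867)) = Add(8, -1847468) = -1847460)
v = 290521 (v = Pow(539, 2) = 290521)
Pow(Add(v, s), Rational(1, 2)) = Pow(Add(290521, -1847460), Rational(1, 2)) = Pow(-1556939, Rational(1, 2)) = Mul(I, Pow(1556939, Rational(1, 2)))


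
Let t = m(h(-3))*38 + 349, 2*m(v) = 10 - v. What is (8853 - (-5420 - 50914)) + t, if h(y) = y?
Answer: 65783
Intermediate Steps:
m(v) = 5 - v/2 (m(v) = (10 - v)/2 = 5 - v/2)
t = 596 (t = (5 - 1/2*(-3))*38 + 349 = (5 + 3/2)*38 + 349 = (13/2)*38 + 349 = 247 + 349 = 596)
(8853 - (-5420 - 50914)) + t = (8853 - (-5420 - 50914)) + 596 = (8853 - 1*(-56334)) + 596 = (8853 + 56334) + 596 = 65187 + 596 = 65783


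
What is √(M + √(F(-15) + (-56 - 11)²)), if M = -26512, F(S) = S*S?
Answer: √(-26512 + √4714) ≈ 162.61*I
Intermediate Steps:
F(S) = S²
√(M + √(F(-15) + (-56 - 11)²)) = √(-26512 + √((-15)² + (-56 - 11)²)) = √(-26512 + √(225 + (-67)²)) = √(-26512 + √(225 + 4489)) = √(-26512 + √4714)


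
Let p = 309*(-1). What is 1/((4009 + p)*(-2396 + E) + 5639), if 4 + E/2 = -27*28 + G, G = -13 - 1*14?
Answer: -1/14683361 ≈ -6.8104e-8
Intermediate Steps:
G = -27 (G = -13 - 14 = -27)
p = -309
E = -1574 (E = -8 + 2*(-27*28 - 27) = -8 + 2*(-756 - 27) = -8 + 2*(-783) = -8 - 1566 = -1574)
1/((4009 + p)*(-2396 + E) + 5639) = 1/((4009 - 309)*(-2396 - 1574) + 5639) = 1/(3700*(-3970) + 5639) = 1/(-14689000 + 5639) = 1/(-14683361) = -1/14683361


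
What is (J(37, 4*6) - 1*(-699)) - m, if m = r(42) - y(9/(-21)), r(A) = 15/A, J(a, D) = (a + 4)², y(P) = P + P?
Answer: 33303/14 ≈ 2378.8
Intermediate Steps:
y(P) = 2*P
J(a, D) = (4 + a)²
m = 17/14 (m = 15/42 - 2*9/(-21) = 15*(1/42) - 2*9*(-1/21) = 5/14 - 2*(-3)/7 = 5/14 - 1*(-6/7) = 5/14 + 6/7 = 17/14 ≈ 1.2143)
(J(37, 4*6) - 1*(-699)) - m = ((4 + 37)² - 1*(-699)) - 1*17/14 = (41² + 699) - 17/14 = (1681 + 699) - 17/14 = 2380 - 17/14 = 33303/14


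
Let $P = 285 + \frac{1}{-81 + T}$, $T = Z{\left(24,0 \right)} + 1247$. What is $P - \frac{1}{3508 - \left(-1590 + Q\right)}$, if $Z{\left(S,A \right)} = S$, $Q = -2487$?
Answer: $\frac{514491829}{1805230} \approx 285.0$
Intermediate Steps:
$T = 1271$ ($T = 24 + 1247 = 1271$)
$P = \frac{339151}{1190}$ ($P = 285 + \frac{1}{-81 + 1271} = 285 + \frac{1}{1190} = \frac{339151}{1190} \approx 285.0$)
$P - \frac{1}{3508 - \left(-1590 + Q\right)} = \frac{339151}{1190} - \frac{1}{3508 + \left(1590 - -2487\right)} = \frac{339151}{1190} - \frac{1}{3508 + \left(1590 + 2487\right)} = \frac{339151}{1190} - \frac{1}{3508 + 4077} = \frac{339151}{1190} - \frac{1}{7585} = \frac{514491829}{1805230}$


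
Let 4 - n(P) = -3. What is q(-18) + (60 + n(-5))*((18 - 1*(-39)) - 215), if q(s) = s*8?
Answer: -10730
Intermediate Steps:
n(P) = 7 (n(P) = 4 - 1*(-3) = 4 + 3 = 7)
q(s) = 8*s
q(-18) + (60 + n(-5))*((18 - 1*(-39)) - 215) = 8*(-18) + (60 + 7)*((18 - 1*(-39)) - 215) = -144 + 67*((18 + 39) - 215) = -144 + 67*(57 - 215) = -144 + 67*(-158) = -144 - 10586 = -10730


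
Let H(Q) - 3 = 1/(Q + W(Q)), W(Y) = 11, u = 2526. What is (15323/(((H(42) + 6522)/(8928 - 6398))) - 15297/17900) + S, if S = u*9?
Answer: 88751545668139/3095142700 ≈ 28674.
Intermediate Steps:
S = 22734 (S = 2526*9 = 22734)
H(Q) = 3 + 1/(11 + Q) (H(Q) = 3 + 1/(Q + 11) = 3 + 1/(11 + Q))
(15323/(((H(42) + 6522)/(8928 - 6398))) - 15297/17900) + S = (15323/((((34 + 3*42)/(11 + 42) + 6522)/(8928 - 6398))) - 15297/17900) + 22734 = (15323/((((34 + 126)/53 + 6522)/2530)) - 15297*1/17900) + 22734 = (15323/((((1/53)*160 + 6522)*(1/2530))) - 15297/17900) + 22734 = (15323/(((160/53 + 6522)*(1/2530))) - 15297/17900) + 22734 = (15323/(((345826/53)*(1/2530))) - 15297/17900) + 22734 = (15323/(172913/67045) - 15297/17900) + 22734 = (15323*(67045/172913) - 15297/17900) + 22734 = (1027330535/172913 - 15297/17900) + 22734 = 18386571526339/3095142700 + 22734 = 88751545668139/3095142700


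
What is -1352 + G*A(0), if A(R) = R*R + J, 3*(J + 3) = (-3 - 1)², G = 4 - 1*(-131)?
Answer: -1037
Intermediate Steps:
G = 135 (G = 4 + 131 = 135)
J = 7/3 (J = -3 + (-3 - 1)²/3 = -3 + (⅓)*(-4)² = -3 + (⅓)*16 = -3 + 16/3 = 7/3 ≈ 2.3333)
A(R) = 7/3 + R² (A(R) = R*R + 7/3 = R² + 7/3 = 7/3 + R²)
-1352 + G*A(0) = -1352 + 135*(7/3 + 0²) = -1352 + 135*(7/3 + 0) = -1352 + 135*(7/3) = -1352 + 315 = -1037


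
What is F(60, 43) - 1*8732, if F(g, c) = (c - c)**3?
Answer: -8732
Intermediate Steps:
F(g, c) = 0 (F(g, c) = 0**3 = 0)
F(60, 43) - 1*8732 = 0 - 1*8732 = 0 - 8732 = -8732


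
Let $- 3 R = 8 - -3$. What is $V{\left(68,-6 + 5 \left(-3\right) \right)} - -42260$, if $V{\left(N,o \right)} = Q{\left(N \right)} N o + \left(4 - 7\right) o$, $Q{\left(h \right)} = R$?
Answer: $47559$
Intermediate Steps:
$R = - \frac{11}{3}$ ($R = - \frac{8 - -3}{3} = - \frac{8 + 3}{3} = \left(- \frac{1}{3}\right) 11 = - \frac{11}{3} \approx -3.6667$)
$Q{\left(h \right)} = - \frac{11}{3}$
$V{\left(N,o \right)} = - 3 o - \frac{11 N o}{3}$ ($V{\left(N,o \right)} = - \frac{11 N}{3} o + \left(4 - 7\right) o = - \frac{11 N o}{3} + \left(4 - 7\right) o = - \frac{11 N o}{3} - 3 o = - 3 o - \frac{11 N o}{3}$)
$V{\left(68,-6 + 5 \left(-3\right) \right)} - -42260 = \frac{\left(-6 + 5 \left(-3\right)\right) \left(-9 - 748\right)}{3} - -42260 = \frac{\left(-6 - 15\right) \left(-9 - 748\right)}{3} + 42260 = \frac{1}{3} \left(-21\right) \left(-757\right) + 42260 = 5299 + 42260 = 47559$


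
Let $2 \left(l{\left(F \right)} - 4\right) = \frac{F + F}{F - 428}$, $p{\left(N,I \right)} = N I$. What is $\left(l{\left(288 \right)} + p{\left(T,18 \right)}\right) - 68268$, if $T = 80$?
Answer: $- \frac{2338912}{35} \approx -66826.0$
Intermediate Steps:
$p{\left(N,I \right)} = I N$
$l{\left(F \right)} = 4 + \frac{F}{-428 + F}$ ($l{\left(F \right)} = 4 + \frac{\left(F + F\right) \frac{1}{F - 428}}{2} = 4 + \frac{2 F \frac{1}{-428 + F}}{2} = 4 + \frac{F}{-428 + F}$)
$\left(l{\left(288 \right)} + p{\left(T,18 \right)}\right) - 68268 = \left(\frac{-1712 + 5 \cdot 288}{-428 + 288} + 18 \cdot 80\right) - 68268 = \left(\frac{-1712 + 1440}{-140} + 1440\right) - 68268 = \left(\left(- \frac{1}{140}\right) \left(-272\right) + 1440\right) - 68268 = \left(\frac{68}{35} + 1440\right) - 68268 = \frac{50468}{35} - 68268 = - \frac{2338912}{35}$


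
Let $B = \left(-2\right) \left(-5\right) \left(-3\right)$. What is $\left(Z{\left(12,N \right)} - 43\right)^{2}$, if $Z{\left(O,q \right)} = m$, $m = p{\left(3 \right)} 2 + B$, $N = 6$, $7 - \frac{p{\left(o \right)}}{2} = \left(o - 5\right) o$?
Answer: $441$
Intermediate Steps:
$p{\left(o \right)} = 14 - 2 o \left(-5 + o\right)$ ($p{\left(o \right)} = 14 - 2 \left(o - 5\right) o = 14 - 2 \left(-5 + o\right) o = 14 - 2 o \left(-5 + o\right)$)
$B = -30$ ($B = 10 \left(-3\right) = -30$)
$m = 22$ ($m = \left(14 - 2 \cdot 3^{2} + 10 \cdot 3\right) 2 - 30 = \left(14 - 18 + 30\right) 2 - 30 = 26 \cdot 2 - 30 = 52 - 30 = 22$)
$Z{\left(O,q \right)} = 22$
$\left(Z{\left(12,N \right)} - 43\right)^{2} = \left(22 - 43\right)^{2} = \left(-21\right)^{2} = 441$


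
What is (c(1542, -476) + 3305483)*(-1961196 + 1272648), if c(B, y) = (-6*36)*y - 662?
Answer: -2346321641076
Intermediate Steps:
c(B, y) = -662 - 216*y (c(B, y) = -216*y - 662 = -662 - 216*y)
(c(1542, -476) + 3305483)*(-1961196 + 1272648) = ((-662 - 216*(-476)) + 3305483)*(-1961196 + 1272648) = ((-662 + 102816) + 3305483)*(-688548) = (102154 + 3305483)*(-688548) = 3407637*(-688548) = -2346321641076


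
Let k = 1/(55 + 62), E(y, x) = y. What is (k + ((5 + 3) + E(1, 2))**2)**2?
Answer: 89832484/13689 ≈ 6562.4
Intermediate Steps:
k = 1/117 ≈ 0.0085470
(k + ((5 + 3) + E(1, 2))**2)**2 = (1/117 + ((5 + 3) + 1)**2)**2 = (1/117 + (8 + 1)**2)**2 = (1/117 + 9**2)**2 = (1/117 + 81)**2 = (9478/117)**2 = 89832484/13689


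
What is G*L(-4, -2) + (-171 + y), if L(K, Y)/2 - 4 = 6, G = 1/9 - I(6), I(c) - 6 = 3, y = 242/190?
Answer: -297116/855 ≈ -347.50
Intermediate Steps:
y = 121/95 (y = 242*(1/190) = 121/95 ≈ 1.2737)
I(c) = 9 (I(c) = 6 + 3 = 9)
G = -80/9 (G = 1/9 - 1*9 = ⅑ - 9 = -80/9 ≈ -8.8889)
L(K, Y) = 20 (L(K, Y) = 8 + 2*6 = 8 + 12 = 20)
G*L(-4, -2) + (-171 + y) = -80/9*20 + (-171 + 121/95) = -1600/9 - 16124/95 = -297116/855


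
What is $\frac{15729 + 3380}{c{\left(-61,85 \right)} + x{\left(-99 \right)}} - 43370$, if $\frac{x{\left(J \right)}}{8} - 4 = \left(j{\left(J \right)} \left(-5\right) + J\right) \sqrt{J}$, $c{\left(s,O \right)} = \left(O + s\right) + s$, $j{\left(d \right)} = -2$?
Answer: $\frac{3 \left(- 30879440 \sqrt{11} + 78653 i\right)}{- 5 i + 2136 \sqrt{11}} \approx -43370.0 + 2.6974 i$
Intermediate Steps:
$c{\left(s,O \right)} = O + 2 s$
$x{\left(J \right)} = 32 + 8 \sqrt{J} \left(10 + J\right)$ ($x{\left(J \right)} = 32 + 8 \left(\left(-2\right) \left(-5\right) + J\right) \sqrt{J} = 32 + 8 \left(10 + J\right) \sqrt{J} = 32 + 8 \sqrt{J} \left(10 + J\right)$)
$\frac{15729 + 3380}{c{\left(-61,85 \right)} + x{\left(-99 \right)}} - 43370 = \frac{15729 + 3380}{\left(85 + 2 \left(-61\right)\right) + \left(32 + 8 \left(-99\right)^{\frac{3}{2}} + 80 \sqrt{-99}\right)} - 43370 = \frac{19109}{\left(85 - 122\right) + \left(32 + 8 \left(- 297 i \sqrt{11}\right) + 80 \cdot 3 i \sqrt{11}\right)} - 43370 = \frac{19109}{-37 + \left(32 - 2376 i \sqrt{11} + 240 i \sqrt{11}\right)} - 43370 = \frac{19109}{-37 + \left(32 - 2136 i \sqrt{11}\right)} - 43370 = \frac{19109}{-5 - 2136 i \sqrt{11}} - 43370 = -43370 + \frac{19109}{-5 - 2136 i \sqrt{11}}$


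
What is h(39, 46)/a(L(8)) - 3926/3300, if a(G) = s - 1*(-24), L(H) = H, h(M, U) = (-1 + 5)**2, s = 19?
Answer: -58009/70950 ≈ -0.81760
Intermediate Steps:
h(M, U) = 16 (h(M, U) = 4**2 = 16)
a(G) = 43 (a(G) = 19 - 1*(-24) = 19 + 24 = 43)
h(39, 46)/a(L(8)) - 3926/3300 = 16/43 - 3926/3300 = 16*(1/43) - 3926*1/3300 = 16/43 - 1963/1650 = -58009/70950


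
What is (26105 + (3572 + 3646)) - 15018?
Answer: 18305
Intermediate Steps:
(26105 + (3572 + 3646)) - 15018 = (26105 + 7218) - 15018 = 33323 - 15018 = 18305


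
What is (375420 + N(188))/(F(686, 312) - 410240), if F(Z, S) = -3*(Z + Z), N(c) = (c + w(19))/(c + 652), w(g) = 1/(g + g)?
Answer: -2396682709/2645248704 ≈ -0.90603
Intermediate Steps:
w(g) = 1/(2*g)
N(c) = (1/38 + c)/(652 + c) (N(c) = (c + (½)/19)/(c + 652) = (c + (½)*(1/19))/(652 + c) = (c + 1/38)/(652 + c) = (1/38 + c)/(652 + c))
F(Z, S) = -6*Z
(375420 + N(188))/(F(686, 312) - 410240) = (375420 + (1/38 + 188)/(652 + 188))/(-6*686 - 410240) = (375420 + (7145/38)/840)/(-4116 - 410240) = (375420 + (1/840)*(7145/38))/(-414356) = (375420 + 1429/6384)*(-1/414356) = (2396682709/6384)*(-1/414356) = -2396682709/2645248704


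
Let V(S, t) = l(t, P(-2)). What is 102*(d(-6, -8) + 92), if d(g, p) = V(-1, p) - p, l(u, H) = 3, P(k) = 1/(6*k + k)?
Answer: 10506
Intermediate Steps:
P(k) = 1/(7*k)
V(S, t) = 3
d(g, p) = 3 - p
102*(d(-6, -8) + 92) = 102*((3 - 1*(-8)) + 92) = 102*((3 + 8) + 92) = 102*(11 + 92) = 102*103 = 10506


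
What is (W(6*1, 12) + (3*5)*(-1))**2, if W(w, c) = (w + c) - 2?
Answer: 1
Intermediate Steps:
W(w, c) = -2 + c + w (W(w, c) = (c + w) - 2 = -2 + c + w)
(W(6*1, 12) + (3*5)*(-1))**2 = ((-2 + 12 + 6*1) + (3*5)*(-1))**2 = ((-2 + 12 + 6) + 15*(-1))**2 = (16 - 15)**2 = 1**2 = 1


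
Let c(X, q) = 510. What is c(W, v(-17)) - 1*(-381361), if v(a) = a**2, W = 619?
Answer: 381871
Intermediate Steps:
c(W, v(-17)) - 1*(-381361) = 510 - 1*(-381361) = 510 + 381361 = 381871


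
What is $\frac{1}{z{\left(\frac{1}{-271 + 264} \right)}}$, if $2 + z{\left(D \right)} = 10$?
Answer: $\frac{1}{8} \approx 0.125$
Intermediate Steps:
$z{\left(D \right)} = 8$ ($z{\left(D \right)} = -2 + 10 = 8$)
$\frac{1}{z{\left(\frac{1}{-271 + 264} \right)}} = \frac{1}{8}$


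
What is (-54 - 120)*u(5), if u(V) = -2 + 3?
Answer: -174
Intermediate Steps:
u(V) = 1
(-54 - 120)*u(5) = (-54 - 120)*1 = -174*1 = -174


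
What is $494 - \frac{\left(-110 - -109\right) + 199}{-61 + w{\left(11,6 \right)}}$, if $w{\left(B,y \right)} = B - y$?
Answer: $\frac{13931}{28} \approx 497.54$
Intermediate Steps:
$494 - \frac{\left(-110 - -109\right) + 199}{-61 + w{\left(11,6 \right)}} = 494 - \frac{\left(-110 - -109\right) + 199}{-61 + \left(11 - 6\right)} = 494 - \frac{\left(-110 + 109\right) + 199}{-61 + \left(11 - 6\right)} = 494 - \frac{-1 + 199}{-61 + 5} = 494 - \frac{198}{-56} = 494 - 198 \left(- \frac{1}{56}\right) = 494 - - \frac{99}{28} = 494 + \frac{99}{28} = \frac{13931}{28}$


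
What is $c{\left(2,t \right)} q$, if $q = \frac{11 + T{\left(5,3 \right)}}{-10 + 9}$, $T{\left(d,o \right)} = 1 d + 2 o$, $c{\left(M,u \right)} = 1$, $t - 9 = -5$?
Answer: $-22$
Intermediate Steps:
$t = 4$ ($t = 9 - 5 = 4$)
$T{\left(d,o \right)} = d + 2 o$
$q = -22$ ($q = \frac{11 + \left(5 + 2 \cdot 3\right)}{-10 + 9} = \frac{11 + \left(5 + 6\right)}{-1} = \left(11 + 11\right) \left(-1\right) = 22 \left(-1\right) = -22$)
$c{\left(2,t \right)} q = 1 \left(-22\right) = -22$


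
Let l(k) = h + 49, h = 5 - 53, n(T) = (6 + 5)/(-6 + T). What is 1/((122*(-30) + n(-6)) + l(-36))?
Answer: -12/43919 ≈ -0.00027323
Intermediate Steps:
n(T) = 11/(-6 + T)
h = -48
l(k) = 1 (l(k) = -48 + 49 = 1)
1/((122*(-30) + n(-6)) + l(-36)) = 1/((122*(-30) + 11/(-6 - 6)) + 1) = 1/((-3660 + 11/(-12)) + 1) = 1/((-3660 + 11*(-1/12)) + 1) = 1/((-3660 - 11/12) + 1) = 1/(-43931/12 + 1) = 1/(-43919/12) = -12/43919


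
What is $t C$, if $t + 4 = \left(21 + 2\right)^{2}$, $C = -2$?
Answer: $-1050$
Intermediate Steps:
$t = 525$ ($t = -4 + \left(21 + 2\right)^{2} = -4 + 23^{2} = -4 + 529 = 525$)
$t C = 525 \left(-2\right) = -1050$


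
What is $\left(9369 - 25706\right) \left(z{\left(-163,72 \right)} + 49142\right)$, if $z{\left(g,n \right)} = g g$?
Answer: $-1236890607$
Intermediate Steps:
$z{\left(g,n \right)} = g^{2}$
$\left(9369 - 25706\right) \left(z{\left(-163,72 \right)} + 49142\right) = \left(9369 - 25706\right) \left(\left(-163\right)^{2} + 49142\right) = - 16337 \left(26569 + 49142\right) = \left(-16337\right) 75711 = -1236890607$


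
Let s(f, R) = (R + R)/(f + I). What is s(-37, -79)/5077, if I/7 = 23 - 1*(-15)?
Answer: -158/1162633 ≈ -0.00013590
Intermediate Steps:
I = 266 (I = 7*(23 - 1*(-15)) = 7*(23 + 15) = 7*38 = 266)
s(f, R) = 2*R/(266 + f) (s(f, R) = (R + R)/(f + 266) = (2*R)/(266 + f) = 2*R/(266 + f))
s(-37, -79)/5077 = (2*(-79)/(266 - 37))/5077 = (2*(-79)/229)*(1/5077) = (2*(-79)*(1/229))*(1/5077) = -158/229*1/5077 = -158/1162633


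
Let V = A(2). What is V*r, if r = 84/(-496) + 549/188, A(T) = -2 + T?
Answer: 0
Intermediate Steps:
V = 0 (V = -2 + 2 = 0)
r = 4008/1457 (r = 84*(-1/496) + 549*(1/188) = -21/124 + 549/188 = 4008/1457 ≈ 2.7509)
V*r = 0*(4008/1457) = 0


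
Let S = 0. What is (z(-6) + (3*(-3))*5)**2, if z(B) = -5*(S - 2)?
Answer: 1225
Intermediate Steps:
z(B) = 10 (z(B) = -5*(0 - 2) = -5*(-2) = 10)
(z(-6) + (3*(-3))*5)**2 = (10 + (3*(-3))*5)**2 = (10 - 9*5)**2 = (10 - 45)**2 = (-35)**2 = 1225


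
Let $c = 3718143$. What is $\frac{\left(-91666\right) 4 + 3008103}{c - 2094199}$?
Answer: $\frac{2641439}{1623944} \approx 1.6266$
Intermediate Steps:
$\frac{\left(-91666\right) 4 + 3008103}{c - 2094199} = \frac{\left(-91666\right) 4 + 3008103}{3718143 - 2094199} = \frac{-366664 + 3008103}{1623944} = 2641439 \cdot \frac{1}{1623944} = \frac{2641439}{1623944}$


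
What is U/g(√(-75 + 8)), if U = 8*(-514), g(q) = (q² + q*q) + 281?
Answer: -4112/147 ≈ -27.973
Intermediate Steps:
g(q) = 281 + 2*q² (g(q) = (q² + q²) + 281 = 2*q² + 281 = 281 + 2*q²)
U = -4112
U/g(√(-75 + 8)) = -4112/(281 + 2*(√(-75 + 8))²) = -4112/(281 + 2*(√(-67))²) = -4112/(281 + 2*(I*√67)²) = -4112/(281 + 2*(-67)) = -4112/(281 - 134) = -4112/147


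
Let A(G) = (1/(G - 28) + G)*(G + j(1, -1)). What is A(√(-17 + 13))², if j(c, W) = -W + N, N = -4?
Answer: -3360297/155236 + 1829974*I/38809 ≈ -21.646 + 47.153*I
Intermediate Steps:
j(c, W) = -4 - W (j(c, W) = -W - 4 = -4 - W)
A(G) = (-3 + G)*(G + 1/(-28 + G)) (A(G) = (1/(G - 28) + G)*(G + (-4 - 1*(-1))) = (1/(-28 + G) + G)*(G + (-4 + 1)) = (G + 1/(-28 + G))*(G - 3) = (G + 1/(-28 + G))*(-3 + G) = (-3 + G)*(G + 1/(-28 + G)))
A(√(-17 + 13))² = ((-3 + (√(-17 + 13))³ - 31*(√(-17 + 13))² + 85*√(-17 + 13))/(-28 + √(-17 + 13)))² = ((-3 + (√(-4))³ - 31*(√(-4))² + 85*√(-4))/(-28 + √(-4)))² = ((-3 + (2*I)³ - 31*(2*I)² + 85*(2*I))/(-28 + 2*I))² = (((-28 - 2*I)/788)*(-3 - 8*I - 31*(-4) + 170*I))² = (((-28 - 2*I)/788)*(-3 - 8*I + 124 + 170*I))² = (((-28 - 2*I)/788)*(121 + 162*I))² = ((-28 - 2*I)*(121 + 162*I)/788)² = (-28 - 2*I)²*(121 + 162*I)²/620944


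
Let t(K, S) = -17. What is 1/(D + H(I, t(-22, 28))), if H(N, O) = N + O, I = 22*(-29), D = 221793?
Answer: 1/221138 ≈ 4.5221e-6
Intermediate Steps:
I = -638
1/(D + H(I, t(-22, 28))) = 1/(221793 + (-638 - 17)) = 1/(221793 - 655) = 1/221138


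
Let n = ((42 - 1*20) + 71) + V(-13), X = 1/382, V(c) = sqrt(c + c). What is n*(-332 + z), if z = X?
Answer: -11794539/382 - 126823*I*sqrt(26)/382 ≈ -30876.0 - 1692.9*I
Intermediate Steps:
V(c) = sqrt(2)*sqrt(c) (V(c) = sqrt(2*c) = sqrt(2)*sqrt(c))
X = 1/382 ≈ 0.0026178
z = 1/382 ≈ 0.0026178
n = 93 + I*sqrt(26) (n = ((42 - 1*20) + 71) + sqrt(2)*sqrt(-13) = ((42 - 20) + 71) + sqrt(2)*(I*sqrt(13)) = (22 + 71) + I*sqrt(26) = 93 + I*sqrt(26) ≈ 93.0 + 5.099*I)
n*(-332 + z) = (93 + I*sqrt(26))*(-332 + 1/382) = (93 + I*sqrt(26))*(-126823/382) = -11794539/382 - 126823*I*sqrt(26)/382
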